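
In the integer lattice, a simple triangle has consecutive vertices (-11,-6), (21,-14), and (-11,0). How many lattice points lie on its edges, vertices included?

Summing gcd(|Δx|,|Δy|) over the edges gives the boundary count: gcd(32,8) + gcd(32,14) + gcd(0,6) = 8+2+6 = 16.

16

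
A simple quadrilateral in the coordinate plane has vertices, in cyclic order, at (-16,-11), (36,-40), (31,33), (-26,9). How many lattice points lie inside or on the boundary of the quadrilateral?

By the shoelace formula, twice the signed area is |((-16)·(-40) − 36·(-11)) + (36·33 − 31·(-40)) + (31·9 − (-26)·33) + ((-26)·(-11) − (-16)·9)| = 5031, so the area is 2515.5.
The number of boundary lattice points is Σ gcd(|Δx|,|Δy|) = gcd(52,29) + gcd(5,73) + gcd(57,24) + gcd(10,20) = 1+1+3+10 = 15.
Pick's theorem gives I = A − B/2 + 1 = 2515.5 − 15/2 + 1 = 2509, so the closed region contains I + B = 2509 + 15 = 2524 lattice points.

2524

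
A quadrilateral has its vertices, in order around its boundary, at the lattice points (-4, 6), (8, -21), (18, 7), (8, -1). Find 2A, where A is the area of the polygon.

440

By the shoelace formula, twice the signed area is |((-4)·(-21) − 8·6) + (8·7 − 18·(-21)) + (18·(-1) − 8·7) + (8·6 − (-4)·(-1))| = 440, so the area is 220.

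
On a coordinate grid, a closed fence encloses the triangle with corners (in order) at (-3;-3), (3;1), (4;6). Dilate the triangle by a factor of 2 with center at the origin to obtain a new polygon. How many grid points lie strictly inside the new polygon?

Using the shoelace formula, 2A = |((-3)·1 − 3·(-3)) + (3·6 − 4·1) + (4·(-3) − (-3)·6)| = 26, so the area is 13.
Summing gcd(|Δx|,|Δy|) over the edges gives the boundary count: gcd(6,4) + gcd(1,5) + gcd(7,9) = 2+1+1 = 4.
Scaling by 2 multiplies the area by 2² = 4 (so the new area is 52) and multiplies the boundary lattice-point count by 2, giving 8.
By Pick's theorem, the interior count of the dilated polygon is 52 − 8/2 + 1 = 49.

49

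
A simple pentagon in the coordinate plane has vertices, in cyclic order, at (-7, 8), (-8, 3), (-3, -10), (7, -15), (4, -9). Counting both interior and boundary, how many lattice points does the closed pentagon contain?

113

The shoelace formula gives twice the area as |[(-7)·3 − (-8)·8] + [(-8)·(-10) − (-3)·3] + [(-3)·(-15) − 7·(-10)] + [7·(-9) − 4·(-15)] + [4·8 − (-7)·(-9)]| = 213, so the area is 106.5.
Along each edge there are gcd(|Δx|,|Δy|)+1 lattice points, so counting each shared vertex once the boundary has gcd(1,5) + gcd(5,13) + gcd(10,5) + gcd(3,6) + gcd(11,17) = 1+1+5+3+1 = 11.
Pick's theorem gives I = A − B/2 + 1 = 106.5 − 11/2 + 1 = 102, so the closed region contains I + B = 102 + 11 = 113 lattice points.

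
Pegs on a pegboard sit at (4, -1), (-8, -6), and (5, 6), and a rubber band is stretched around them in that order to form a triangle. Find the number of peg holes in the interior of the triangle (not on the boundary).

39

By the shoelace formula, twice the signed area is |(4·(-6) − (-8)·(-1)) + ((-8)·6 − 5·(-6)) + (5·(-1) − 4·6)| = 79, so the area is 79/2.
The number of boundary lattice points is Σ gcd(|Δx|,|Δy|) = gcd(12,5) + gcd(13,12) + gcd(1,7) = 1+1+1 = 3.
Pick's theorem gives I = A − B/2 + 1 = 79/2 − 3/2 + 1 = 39.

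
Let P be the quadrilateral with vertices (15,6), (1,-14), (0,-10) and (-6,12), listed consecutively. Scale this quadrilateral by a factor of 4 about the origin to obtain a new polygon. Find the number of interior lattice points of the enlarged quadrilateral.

4001

By the shoelace formula, twice the signed area is |(15·(-14) − 1·6) + (1·(-10) − 0·(-14)) + (0·12 − (-6)·(-10)) + ((-6)·6 − 15·12)| = 502, so the area is 251.
Along each edge there are gcd(|Δx|,|Δy|)+1 lattice points, so counting each shared vertex once the boundary has gcd(14,20) + gcd(1,4) + gcd(6,22) + gcd(21,6) = 2+1+2+3 = 8.
Scaling by 4 multiplies the area by 4² = 16 (so the new area is 4016) and multiplies the boundary lattice-point count by 4, giving 32.
By Pick's theorem, the interior count of the dilated polygon is 4016 − 32/2 + 1 = 4001.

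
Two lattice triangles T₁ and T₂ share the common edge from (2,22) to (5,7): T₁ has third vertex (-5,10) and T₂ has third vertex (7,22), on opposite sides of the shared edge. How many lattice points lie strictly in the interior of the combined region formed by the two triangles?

The union is the simple quadrilateral with vertices (2,22), (-5,10), (5,7), (7,22) in order.
The shoelace formula gives twice the area as |[2·10 − (-5)·22] + [(-5)·7 − 5·10] + [5·22 − 7·7] + [7·22 − 2·22]| = 216, so the area is 108.
Along each edge there are gcd(|Δx|,|Δy|)+1 lattice points, so counting each shared vertex once the boundary has gcd(7,12) + gcd(10,3) + gcd(2,15) + gcd(5,0) = 1+1+1+5 = 8.
By Pick's theorem I = A − B/2 + 1 = 108 − 8/2 + 1 = 105.

105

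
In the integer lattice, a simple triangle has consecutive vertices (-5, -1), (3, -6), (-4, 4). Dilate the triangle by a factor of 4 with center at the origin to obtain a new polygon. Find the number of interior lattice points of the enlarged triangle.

355

The shoelace formula gives twice the area as |[(-5)·(-6) − 3·(-1)] + [3·4 − (-4)·(-6)] + [(-4)·(-1) − (-5)·4]| = 45, so the area is 22.5.
Summing gcd(|Δx|,|Δy|) over the edges gives the boundary count: gcd(8,5) + gcd(7,10) + gcd(1,5) = 1+1+1 = 3.
Scaling by 4 multiplies the area by 4² = 16 (so the new area is 360) and multiplies the boundary lattice-point count by 4, giving 12.
By Pick's theorem, the interior count of the dilated polygon is 360 − 12/2 + 1 = 355.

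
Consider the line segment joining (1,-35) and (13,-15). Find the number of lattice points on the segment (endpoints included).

5

The number of lattice points on a segment between lattice points is gcd(|Δx|,|Δy|) + 1 = gcd(12,20) + 1 = 4 + 1 = 5.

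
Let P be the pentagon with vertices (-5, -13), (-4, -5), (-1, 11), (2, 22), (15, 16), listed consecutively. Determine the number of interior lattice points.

The shoelace formula gives twice the area as |((-5)·(-5) − (-4)·(-13)) + ((-4)·11 − (-1)·(-5)) + ((-1)·22 − 2·11) + (2·16 − 15·22) + (15·(-13) − (-5)·16)| = 533, so the area is 533/2.
Summing gcd(|Δx|,|Δy|) over the edges gives the boundary count: gcd(1,8) + gcd(3,16) + gcd(3,11) + gcd(13,6) + gcd(20,29) = 1+1+1+1+1 = 5.
Pick's theorem gives I = A − B/2 + 1 = 533/2 − 5/2 + 1 = 265.

265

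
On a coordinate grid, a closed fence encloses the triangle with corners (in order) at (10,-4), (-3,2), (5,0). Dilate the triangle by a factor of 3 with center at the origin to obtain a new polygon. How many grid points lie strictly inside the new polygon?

By the shoelace formula, twice the signed area is |[10·2 − (-3)·(-4)] + [(-3)·0 − 5·2] + [5·(-4) − 10·0]| = 22, so the area is 11.
Summing gcd(|Δx|,|Δy|) over the edges gives the boundary count: gcd(13,6) + gcd(8,2) + gcd(5,4) = 1+2+1 = 4.
Scaling by 3 multiplies the area by 3² = 9 (so the new area is 99) and multiplies the boundary lattice-point count by 3, giving 12.
By Pick's theorem, the interior count of the dilated polygon is 99 − 12/2 + 1 = 94.

94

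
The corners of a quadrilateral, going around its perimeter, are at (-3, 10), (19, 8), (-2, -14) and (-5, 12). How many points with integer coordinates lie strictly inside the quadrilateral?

Using the shoelace formula, 2A = |[(-3)·8 − 19·10] + [19·(-14) − (-2)·8] + [(-2)·12 − (-5)·(-14)] + [(-5)·10 − (-3)·12]| = 572, so the area is 286.
Summing gcd(|Δx|,|Δy|) over the edges gives the boundary count: gcd(22,2) + gcd(21,22) + gcd(3,26) + gcd(2,2) = 2+1+1+2 = 6.
By Pick's theorem A = I + B/2 − 1, so I = 286 − 6/2 + 1 = 284.

284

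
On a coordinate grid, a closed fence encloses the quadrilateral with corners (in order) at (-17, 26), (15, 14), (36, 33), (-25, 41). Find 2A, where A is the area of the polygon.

1711

Using the shoelace formula, 2A = |((-17)·14 − 15·26) + (15·33 − 36·14) + (36·41 − (-25)·33) + ((-25)·26 − (-17)·41)| = 1711, so the area is 1711/2.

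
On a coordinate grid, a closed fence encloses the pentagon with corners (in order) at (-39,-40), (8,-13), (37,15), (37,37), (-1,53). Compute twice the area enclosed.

6347

By the shoelace formula, twice the signed area is |[(-39)·(-13) − 8·(-40)] + [8·15 − 37·(-13)] + [37·37 − 37·15] + [37·53 − (-1)·37] + [(-1)·(-40) − (-39)·53]| = 6347, so the area is 3173.5.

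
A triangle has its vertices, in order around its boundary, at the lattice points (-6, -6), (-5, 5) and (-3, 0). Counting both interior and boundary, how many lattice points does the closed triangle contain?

17

Using the shoelace formula, 2A = |((-6)·5 − (-5)·(-6)) + ((-5)·0 − (-3)·5) + ((-3)·(-6) − (-6)·0)| = 27, so the area is 27/2.
The number of boundary lattice points is Σ gcd(|Δx|,|Δy|) = gcd(1,11) + gcd(2,5) + gcd(3,6) = 1+1+3 = 5.
Pick's theorem gives I = A − B/2 + 1 = 27/2 − 5/2 + 1 = 12, so the closed region contains I + B = 12 + 5 = 17 lattice points.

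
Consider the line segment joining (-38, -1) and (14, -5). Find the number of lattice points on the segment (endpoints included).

5

The number of lattice points on a segment between lattice points is gcd(|Δx|,|Δy|) + 1 = gcd(52,4) + 1 = 4 + 1 = 5.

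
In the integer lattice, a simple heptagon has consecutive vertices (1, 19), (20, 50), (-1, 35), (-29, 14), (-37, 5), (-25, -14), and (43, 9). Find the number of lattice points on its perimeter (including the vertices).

16

The number of boundary lattice points is Σ gcd(|Δx|,|Δy|) = gcd(19,31) + gcd(21,15) + gcd(28,21) + gcd(8,9) + gcd(12,19) + gcd(68,23) + gcd(42,10) = 1+3+7+1+1+1+2 = 16.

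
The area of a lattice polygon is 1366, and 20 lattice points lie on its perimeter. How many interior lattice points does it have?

From Pick's theorem, I = A − B/2 + 1 = 1366 − 20/2 + 1 = 1357.

1357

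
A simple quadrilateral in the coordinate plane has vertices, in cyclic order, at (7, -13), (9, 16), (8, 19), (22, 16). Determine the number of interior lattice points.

207

By the shoelace formula, twice the signed area is |(7·16 − 9·(-13)) + (9·19 − 8·16) + (8·16 − 22·19) + (22·(-13) − 7·16)| = 416, so the area is 208.
The number of boundary lattice points is Σ gcd(|Δx|,|Δy|) = gcd(2,29) + gcd(1,3) + gcd(14,3) + gcd(15,29) = 1+1+1+1 = 4.
By Pick's theorem A = I + B/2 − 1, so I = 208 − 4/2 + 1 = 207.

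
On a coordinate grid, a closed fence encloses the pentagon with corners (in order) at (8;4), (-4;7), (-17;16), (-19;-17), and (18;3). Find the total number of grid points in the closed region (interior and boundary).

513

By the shoelace formula, twice the signed area is |(8·7 − (-4)·4) + ((-4)·16 − (-17)·7) + ((-17)·(-17) − (-19)·16) + ((-19)·3 − 18·(-17)) + (18·4 − 8·3)| = 1017, so the area is 508.5.
The number of boundary lattice points is Σ gcd(|Δx|,|Δy|) = gcd(12,3) + gcd(13,9) + gcd(2,33) + gcd(37,20) + gcd(10,1) = 3+1+1+1+1 = 7.
Pick's theorem gives I = A − B/2 + 1 = 508.5 − 7/2 + 1 = 506, so the closed region contains I + B = 506 + 7 = 513 lattice points.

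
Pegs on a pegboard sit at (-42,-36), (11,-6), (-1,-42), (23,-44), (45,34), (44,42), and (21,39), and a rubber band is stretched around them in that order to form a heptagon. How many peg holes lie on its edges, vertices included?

22

The number of boundary lattice points is Σ gcd(|Δx|,|Δy|) = gcd(53,30) + gcd(12,36) + gcd(24,2) + gcd(22,78) + gcd(1,8) + gcd(23,3) + gcd(63,75) = 1+12+2+2+1+1+3 = 22.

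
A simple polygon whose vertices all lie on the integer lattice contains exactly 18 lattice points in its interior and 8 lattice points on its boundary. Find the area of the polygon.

21

Pick's theorem states A = I + B/2 − 1, so A = 18 + 8/2 − 1 = 21.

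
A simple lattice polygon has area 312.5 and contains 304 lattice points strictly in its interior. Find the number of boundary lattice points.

Pick's theorem gives A = I + B/2 − 1, so B = 2(A − I + 1) = 2(312.5 − 304 + 1) = 19.

19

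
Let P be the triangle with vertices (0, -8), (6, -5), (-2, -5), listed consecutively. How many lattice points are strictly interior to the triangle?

Using the shoelace formula, 2A = |(0·(-5) − 6·(-8)) + (6·(-5) − (-2)·(-5)) + ((-2)·(-8) − 0·(-5))| = 24, so the area is 12.
The number of boundary lattice points is Σ gcd(|Δx|,|Δy|) = gcd(6,3) + gcd(8,0) + gcd(2,3) = 3+8+1 = 12.
Pick's theorem gives I = A − B/2 + 1 = 12 − 12/2 + 1 = 7.

7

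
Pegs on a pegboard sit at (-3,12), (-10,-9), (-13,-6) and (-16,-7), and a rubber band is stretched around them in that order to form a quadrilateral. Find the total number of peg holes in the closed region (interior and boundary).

71

By the shoelace formula, twice the signed area is |[(-3)·(-9) − (-10)·12] + [(-10)·(-6) − (-13)·(-9)] + [(-13)·(-7) − (-16)·(-6)] + [(-16)·12 − (-3)·(-7)]| = 128, so the area is 64.
Summing gcd(|Δx|,|Δy|) over the edges gives the boundary count: gcd(7,21) + gcd(3,3) + gcd(3,1) + gcd(13,19) = 7+3+1+1 = 12.
Pick's theorem gives I = A − B/2 + 1 = 64 − 12/2 + 1 = 59, so the closed region contains I + B = 59 + 12 = 71 lattice points.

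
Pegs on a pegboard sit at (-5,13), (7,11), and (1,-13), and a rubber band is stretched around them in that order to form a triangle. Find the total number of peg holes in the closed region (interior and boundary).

156

The shoelace formula gives twice the area as |[(-5)·11 − 7·13] + [7·(-13) − 1·11] + [1·13 − (-5)·(-13)]| = 300, so the area is 150.
Along each edge there are gcd(|Δx|,|Δy|)+1 lattice points, so counting each shared vertex once the boundary has gcd(12,2) + gcd(6,24) + gcd(6,26) = 2+6+2 = 10.
Pick's theorem gives I = A − B/2 + 1 = 150 − 10/2 + 1 = 146, so the closed region contains I + B = 146 + 10 = 156 lattice points.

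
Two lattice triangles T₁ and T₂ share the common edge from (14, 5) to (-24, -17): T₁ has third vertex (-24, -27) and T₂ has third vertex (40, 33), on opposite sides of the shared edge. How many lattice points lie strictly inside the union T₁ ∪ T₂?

The union is the simple quadrilateral with vertices (14, 5), (-24, -27), (-24, -17), (40, 33) in order.
By the shoelace formula, twice the signed area is |[14·(-27) − (-24)·5] + [(-24)·(-17) − (-24)·(-27)] + [(-24)·33 − 40·(-17)] + [40·5 − 14·33]| = 872, so the area is 436.
Summing gcd(|Δx|,|Δy|) over the edges gives the boundary count: gcd(38,32) + gcd(0,10) + gcd(64,50) + gcd(26,28) = 2+10+2+2 = 16.
By Pick's theorem I = A − B/2 + 1 = 436 − 16/2 + 1 = 429.

429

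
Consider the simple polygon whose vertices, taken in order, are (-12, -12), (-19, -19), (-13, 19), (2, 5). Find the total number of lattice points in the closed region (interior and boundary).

The shoelace formula gives twice the area as |[(-12)·(-19) − (-19)·(-12)] + [(-19)·19 − (-13)·(-19)] + [(-13)·5 − 2·19] + [2·(-12) − (-12)·5]| = 675, so the area is 337.5.
The number of boundary lattice points is Σ gcd(|Δx|,|Δy|) = gcd(7,7) + gcd(6,38) + gcd(15,14) + gcd(14,17) = 7+2+1+1 = 11.
Pick's theorem gives I = A − B/2 + 1 = 337.5 − 11/2 + 1 = 333, so the closed region contains I + B = 333 + 11 = 344 lattice points.

344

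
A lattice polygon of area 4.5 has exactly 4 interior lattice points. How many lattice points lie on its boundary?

Pick's theorem gives A = I + B/2 − 1, so B = 2(A − I + 1) = 2(4.5 − 4 + 1) = 3.

3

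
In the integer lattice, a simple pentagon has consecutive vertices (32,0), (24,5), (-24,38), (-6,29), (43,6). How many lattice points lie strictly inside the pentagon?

369

By the shoelace formula, twice the signed area is |[32·5 − 24·0] + [24·38 − (-24)·5] + [(-24)·29 − (-6)·38] + [(-6)·6 − 43·29] + [43·0 − 32·6]| = 751, so the area is 751/2.
Along each edge there are gcd(|Δx|,|Δy|)+1 lattice points, so counting each shared vertex once the boundary has gcd(8,5) + gcd(48,33) + gcd(18,9) + gcd(49,23) + gcd(11,6) = 1+3+9+1+1 = 15.
By Pick's theorem A = I + B/2 − 1, so I = 751/2 − 15/2 + 1 = 369.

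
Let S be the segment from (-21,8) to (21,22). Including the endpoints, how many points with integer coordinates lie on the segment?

The number of lattice points on a segment between lattice points is gcd(|Δx|,|Δy|) + 1 = gcd(42,14) + 1 = 14 + 1 = 15.

15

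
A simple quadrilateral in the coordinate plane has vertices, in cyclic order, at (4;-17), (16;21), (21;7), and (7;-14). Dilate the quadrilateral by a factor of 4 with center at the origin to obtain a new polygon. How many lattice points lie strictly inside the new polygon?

3007

The shoelace formula gives twice the area as |(4·21 − 16·(-17)) + (16·7 − 21·21) + (21·(-14) − 7·7) + (7·(-17) − 4·(-14))| = 379, so the area is 189.5.
Summing gcd(|Δx|,|Δy|) over the edges gives the boundary count: gcd(12,38) + gcd(5,14) + gcd(14,21) + gcd(3,3) = 2+1+7+3 = 13.
Scaling by 4 multiplies the area by 4² = 16 (so the new area is 3032) and multiplies the boundary lattice-point count by 4, giving 52.
By Pick's theorem, the interior count of the dilated polygon is 3032 − 52/2 + 1 = 3007.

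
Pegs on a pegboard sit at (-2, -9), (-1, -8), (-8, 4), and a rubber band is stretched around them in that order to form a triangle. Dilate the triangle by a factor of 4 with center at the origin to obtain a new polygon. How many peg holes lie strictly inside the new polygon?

By the shoelace formula, twice the signed area is |((-2)·(-8) − (-1)·(-9)) + ((-1)·4 − (-8)·(-8)) + ((-8)·(-9) − (-2)·4)| = 19, so the area is 19/2.
The number of boundary lattice points is Σ gcd(|Δx|,|Δy|) = gcd(1,1) + gcd(7,12) + gcd(6,13) = 1+1+1 = 3.
Scaling by 4 multiplies the area by 4² = 16 (so the new area is 152) and multiplies the boundary lattice-point count by 4, giving 12.
By Pick's theorem, the interior count of the dilated polygon is 152 − 12/2 + 1 = 147.

147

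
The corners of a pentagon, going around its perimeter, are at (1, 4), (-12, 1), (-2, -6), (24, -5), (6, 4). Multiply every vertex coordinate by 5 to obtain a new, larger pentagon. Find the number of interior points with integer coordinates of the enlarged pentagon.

Using the shoelace formula, 2A = |(1·1 − (-12)·4) + ((-12)·(-6) − (-2)·1) + ((-2)·(-5) − 24·(-6)) + (24·4 − 6·(-5)) + (6·4 − 1·4)| = 423, so the area is 423/2.
Along each edge there are gcd(|Δx|,|Δy|)+1 lattice points, so counting each shared vertex once the boundary has gcd(13,3) + gcd(10,7) + gcd(26,1) + gcd(18,9) + gcd(5,0) = 1+1+1+9+5 = 17.
Scaling by 5 multiplies the area by 5² = 25 (so the new area is 5287.5) and multiplies the boundary lattice-point count by 5, giving 85.
By Pick's theorem, the interior count of the dilated polygon is 5287.5 − 85/2 + 1 = 5246.

5246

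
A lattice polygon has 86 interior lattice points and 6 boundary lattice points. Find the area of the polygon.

88

Pick's theorem states A = I + B/2 − 1, so A = 86 + 6/2 − 1 = 88.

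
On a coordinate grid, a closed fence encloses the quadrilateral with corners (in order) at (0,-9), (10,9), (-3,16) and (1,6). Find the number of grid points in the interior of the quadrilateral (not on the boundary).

By the shoelace formula, twice the signed area is |(0·9 − 10·(-9)) + (10·16 − (-3)·9) + ((-3)·6 − 1·16) + (1·(-9) − 0·6)| = 234, so the area is 117.
Summing gcd(|Δx|,|Δy|) over the edges gives the boundary count: gcd(10,18) + gcd(13,7) + gcd(4,10) + gcd(1,15) = 2+1+2+1 = 6.
Pick's theorem gives I = A − B/2 + 1 = 117 − 6/2 + 1 = 115.

115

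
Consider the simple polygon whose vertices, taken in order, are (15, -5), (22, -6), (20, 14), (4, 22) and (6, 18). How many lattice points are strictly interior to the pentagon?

230

By the shoelace formula, twice the signed area is |[15·(-6) − 22·(-5)] + [22·14 − 20·(-6)] + [20·22 − 4·14] + [4·18 − 6·22] + [6·(-5) − 15·18]| = 472, so the area is 236.
The number of boundary lattice points is Σ gcd(|Δx|,|Δy|) = gcd(7,1) + gcd(2,20) + gcd(16,8) + gcd(2,4) + gcd(9,23) = 1+2+8+2+1 = 14.
Pick's theorem gives I = A − B/2 + 1 = 236 − 14/2 + 1 = 230.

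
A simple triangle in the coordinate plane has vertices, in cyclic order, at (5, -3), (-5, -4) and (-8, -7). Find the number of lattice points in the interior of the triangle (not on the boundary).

12

By the shoelace formula, twice the signed area is |[5·(-4) − (-5)·(-3)] + [(-5)·(-7) − (-8)·(-4)] + [(-8)·(-3) − 5·(-7)]| = 27, so the area is 27/2.
Summing gcd(|Δx|,|Δy|) over the edges gives the boundary count: gcd(10,1) + gcd(3,3) + gcd(13,4) = 1+3+1 = 5.
By Pick's theorem A = I + B/2 − 1, so I = 27/2 − 5/2 + 1 = 12.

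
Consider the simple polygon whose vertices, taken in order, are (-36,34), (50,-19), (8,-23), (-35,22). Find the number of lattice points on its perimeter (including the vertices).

5

The number of boundary lattice points is Σ gcd(|Δx|,|Δy|) = gcd(86,53) + gcd(42,4) + gcd(43,45) + gcd(1,12) = 1+2+1+1 = 5.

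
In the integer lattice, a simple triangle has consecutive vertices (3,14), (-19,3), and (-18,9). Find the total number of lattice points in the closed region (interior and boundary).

68

The shoelace formula gives twice the area as |(3·3 − (-19)·14) + ((-19)·9 − (-18)·3) + ((-18)·14 − 3·9)| = 121, so the area is 60.5.
The number of boundary lattice points is Σ gcd(|Δx|,|Δy|) = gcd(22,11) + gcd(1,6) + gcd(21,5) = 11+1+1 = 13.
Pick's theorem gives I = A − B/2 + 1 = 60.5 − 13/2 + 1 = 55, so the closed region contains I + B = 55 + 13 = 68 lattice points.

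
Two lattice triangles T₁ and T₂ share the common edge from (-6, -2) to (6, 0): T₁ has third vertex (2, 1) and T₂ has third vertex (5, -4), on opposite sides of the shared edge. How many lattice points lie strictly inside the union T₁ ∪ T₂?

32

The union is the simple quadrilateral with vertices (-6, -2), (2, 1), (6, 0), (5, -4) in order.
The shoelace formula gives twice the area as |((-6)·1 − 2·(-2)) + (2·0 − 6·1) + (6·(-4) − 5·0) + (5·(-2) − (-6)·(-4))| = 66, so the area is 33.
Along each edge there are gcd(|Δx|,|Δy|)+1 lattice points, so counting each shared vertex once the boundary has gcd(8,3) + gcd(4,1) + gcd(1,4) + gcd(11,2) = 1+1+1+1 = 4.
By Pick's theorem I = A − B/2 + 1 = 33 − 4/2 + 1 = 32.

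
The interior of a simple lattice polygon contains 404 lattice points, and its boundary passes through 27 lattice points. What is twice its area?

833

By Pick's theorem, A = I + B/2 − 1 = 404 + 27/2 − 1 = 833/2.
Hence 2A = 833.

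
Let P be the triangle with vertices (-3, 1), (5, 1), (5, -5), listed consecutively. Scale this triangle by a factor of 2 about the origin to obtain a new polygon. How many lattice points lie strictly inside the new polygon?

81

Using the shoelace formula, 2A = |[(-3)·1 − 5·1] + [5·(-5) − 5·1] + [5·1 − (-3)·(-5)]| = 48, so the area is 24.
The number of boundary lattice points is Σ gcd(|Δx|,|Δy|) = gcd(8,0) + gcd(0,6) + gcd(8,6) = 8+6+2 = 16.
Scaling by 2 multiplies the area by 2² = 4 (so the new area is 96) and multiplies the boundary lattice-point count by 2, giving 32.
By Pick's theorem, the interior count of the dilated polygon is 96 − 32/2 + 1 = 81.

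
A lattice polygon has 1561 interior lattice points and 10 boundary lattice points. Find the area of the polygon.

Pick's theorem states A = I + B/2 − 1, so A = 1561 + 10/2 − 1 = 1565.

1565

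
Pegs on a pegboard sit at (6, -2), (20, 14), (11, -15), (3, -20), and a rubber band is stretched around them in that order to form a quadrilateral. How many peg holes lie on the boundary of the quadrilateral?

Summing gcd(|Δx|,|Δy|) over the edges gives the boundary count: gcd(14,16) + gcd(9,29) + gcd(8,5) + gcd(3,18) = 2+1+1+3 = 7.

7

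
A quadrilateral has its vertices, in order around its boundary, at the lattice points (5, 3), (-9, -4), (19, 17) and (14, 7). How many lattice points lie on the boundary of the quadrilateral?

The number of boundary lattice points is Σ gcd(|Δx|,|Δy|) = gcd(14,7) + gcd(28,21) + gcd(5,10) + gcd(9,4) = 7+7+5+1 = 20.

20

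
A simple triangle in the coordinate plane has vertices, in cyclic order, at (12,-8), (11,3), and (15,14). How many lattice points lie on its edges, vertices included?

Summing gcd(|Δx|,|Δy|) over the edges gives the boundary count: gcd(1,11) + gcd(4,11) + gcd(3,22) = 1+1+1 = 3.

3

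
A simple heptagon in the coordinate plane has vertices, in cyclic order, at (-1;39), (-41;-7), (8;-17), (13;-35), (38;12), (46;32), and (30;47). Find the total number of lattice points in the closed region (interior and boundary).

Using the shoelace formula, 2A = |[(-1)·(-7) − (-41)·39] + [(-41)·(-17) − 8·(-7)] + [8·(-35) − 13·(-17)] + [13·12 − 38·(-35)] + [38·32 − 46·12] + [46·47 − 30·32] + [30·39 − (-1)·47]| = 6869, so the area is 3434.5.
Summing gcd(|Δx|,|Δy|) over the edges gives the boundary count: gcd(40,46) + gcd(49,10) + gcd(5,18) + gcd(25,47) + gcd(8,20) + gcd(16,15) + gcd(31,8) = 2+1+1+1+4+1+1 = 11.
Pick's theorem gives I = A − B/2 + 1 = 3434.5 − 11/2 + 1 = 3430, so the closed region contains I + B = 3430 + 11 = 3441 lattice points.

3441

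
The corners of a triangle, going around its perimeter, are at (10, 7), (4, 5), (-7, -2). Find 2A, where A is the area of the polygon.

20

The shoelace formula gives twice the area as |(10·5 − 4·7) + (4·(-2) − (-7)·5) + ((-7)·7 − 10·(-2))| = 20, so the area is 10.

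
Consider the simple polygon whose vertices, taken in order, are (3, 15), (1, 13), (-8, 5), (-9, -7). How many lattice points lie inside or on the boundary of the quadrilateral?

64

Using the shoelace formula, 2A = |[3·13 − 1·15] + [1·5 − (-8)·13] + [(-8)·(-7) − (-9)·5] + [(-9)·15 − 3·(-7)]| = 120, so the area is 60.
The number of boundary lattice points is Σ gcd(|Δx|,|Δy|) = gcd(2,2) + gcd(9,8) + gcd(1,12) + gcd(12,22) = 2+1+1+2 = 6.
Pick's theorem gives I = A − B/2 + 1 = 60 − 6/2 + 1 = 58, so the closed region contains I + B = 58 + 6 = 64 lattice points.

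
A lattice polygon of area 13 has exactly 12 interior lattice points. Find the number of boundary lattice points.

Pick's theorem gives A = I + B/2 − 1, so B = 2(A − I + 1) = 2(13 − 12 + 1) = 4.

4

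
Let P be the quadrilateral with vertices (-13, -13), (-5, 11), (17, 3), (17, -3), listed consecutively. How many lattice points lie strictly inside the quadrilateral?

By the shoelace formula, twice the signed area is |[(-13)·11 − (-5)·(-13)] + [(-5)·3 − 17·11] + [17·(-3) − 17·3] + [17·(-13) − (-13)·(-3)]| = 772, so the area is 386.
Along each edge there are gcd(|Δx|,|Δy|)+1 lattice points, so counting each shared vertex once the boundary has gcd(8,24) + gcd(22,8) + gcd(0,6) + gcd(30,10) = 8+2+6+10 = 26.
By Pick's theorem A = I + B/2 − 1, so I = 386 − 26/2 + 1 = 374.

374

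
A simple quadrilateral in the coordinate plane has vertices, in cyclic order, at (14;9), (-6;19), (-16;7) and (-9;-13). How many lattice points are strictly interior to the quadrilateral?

471

The shoelace formula gives twice the area as |(14·19 − (-6)·9) + ((-6)·7 − (-16)·19) + ((-16)·(-13) − (-9)·7) + ((-9)·9 − 14·(-13))| = 954, so the area is 477.
Summing gcd(|Δx|,|Δy|) over the edges gives the boundary count: gcd(20,10) + gcd(10,12) + gcd(7,20) + gcd(23,22) = 10+2+1+1 = 14.
By Pick's theorem A = I + B/2 − 1, so I = 477 − 14/2 + 1 = 471.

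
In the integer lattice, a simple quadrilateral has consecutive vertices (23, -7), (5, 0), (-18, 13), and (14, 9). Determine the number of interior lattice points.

The shoelace formula gives twice the area as |[23·0 − 5·(-7)] + [5·13 − (-18)·0] + [(-18)·9 − 14·13] + [14·(-7) − 23·9]| = 549, so the area is 274.5.
Along each edge there are gcd(|Δx|,|Δy|)+1 lattice points, so counting each shared vertex once the boundary has gcd(18,7) + gcd(23,13) + gcd(32,4) + gcd(9,16) = 1+1+4+1 = 7.
By Pick's theorem A = I + B/2 − 1, so I = 274.5 − 7/2 + 1 = 272.

272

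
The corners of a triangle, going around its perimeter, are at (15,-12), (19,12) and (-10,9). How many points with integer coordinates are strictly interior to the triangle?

Using the shoelace formula, 2A = |(15·12 − 19·(-12)) + (19·9 − (-10)·12) + ((-10)·(-12) − 15·9)| = 684, so the area is 342.
The number of boundary lattice points is Σ gcd(|Δx|,|Δy|) = gcd(4,24) + gcd(29,3) + gcd(25,21) = 4+1+1 = 6.
By Pick's theorem A = I + B/2 − 1, so I = 342 − 6/2 + 1 = 340.

340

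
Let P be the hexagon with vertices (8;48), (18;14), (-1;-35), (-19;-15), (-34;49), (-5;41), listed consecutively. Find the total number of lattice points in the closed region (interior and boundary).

The shoelace formula gives twice the area as |[8·14 − 18·48] + [18·(-35) − (-1)·14] + [(-1)·(-15) − (-19)·(-35)] + [(-19)·49 − (-34)·(-15)] + [(-34)·41 − (-5)·49] + [(-5)·48 − 8·41]| = 5176, so the area is 2588.
Along each edge there are gcd(|Δx|,|Δy|)+1 lattice points, so counting each shared vertex once the boundary has gcd(10,34) + gcd(19,49) + gcd(18,20) + gcd(15,64) + gcd(29,8) + gcd(13,7) = 2+1+2+1+1+1 = 8.
Pick's theorem gives I = A − B/2 + 1 = 2588 − 8/2 + 1 = 2585, so the closed region contains I + B = 2585 + 8 = 2593 lattice points.

2593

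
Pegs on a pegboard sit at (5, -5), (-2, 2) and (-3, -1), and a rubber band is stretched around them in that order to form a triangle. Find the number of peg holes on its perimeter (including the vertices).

12

Along each edge there are gcd(|Δx|,|Δy|)+1 lattice points, so counting each shared vertex once the boundary has gcd(7,7) + gcd(1,3) + gcd(8,4) = 7+1+4 = 12.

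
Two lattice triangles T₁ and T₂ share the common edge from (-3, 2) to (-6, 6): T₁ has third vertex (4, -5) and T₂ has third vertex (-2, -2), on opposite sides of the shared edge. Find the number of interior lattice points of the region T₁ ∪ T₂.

2

The union is the simple quadrilateral with vertices (-3, 2), (4, -5), (-6, 6), (-2, -2) in order.
By the shoelace formula, twice the signed area is |[(-3)·(-5) − 4·2] + [4·6 − (-6)·(-5)] + [(-6)·(-2) − (-2)·6] + [(-2)·2 − (-3)·(-2)]| = 15, so the area is 15/2.
The number of boundary lattice points is Σ gcd(|Δx|,|Δy|) = gcd(7,7) + gcd(10,11) + gcd(4,8) + gcd(1,4) = 7+1+4+1 = 13.
By Pick's theorem I = A − B/2 + 1 = 15/2 − 13/2 + 1 = 2.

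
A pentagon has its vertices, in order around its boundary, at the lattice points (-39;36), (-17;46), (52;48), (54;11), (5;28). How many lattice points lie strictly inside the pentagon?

1837

Using the shoelace formula, 2A = |[(-39)·46 − (-17)·36] + [(-17)·48 − 52·46] + [52·11 − 54·48] + [54·28 − 5·11] + [5·36 − (-39)·28]| = 3681, so the area is 1840.5.
The number of boundary lattice points is Σ gcd(|Δx|,|Δy|) = gcd(22,10) + gcd(69,2) + gcd(2,37) + gcd(49,17) + gcd(44,8) = 2+1+1+1+4 = 9.
Pick's theorem gives I = A − B/2 + 1 = 1840.5 − 9/2 + 1 = 1837.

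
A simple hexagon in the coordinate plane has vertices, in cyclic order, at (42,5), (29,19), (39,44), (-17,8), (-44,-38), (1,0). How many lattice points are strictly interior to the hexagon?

By the shoelace formula, twice the signed area is |[42·19 − 29·5] + [29·44 − 39·19] + [39·8 − (-17)·44] + [(-17)·(-38) − (-44)·8] + [(-44)·0 − 1·(-38)] + [1·5 − 42·0]| = 3289, so the area is 1644.5.
Along each edge there are gcd(|Δx|,|Δy|)+1 lattice points, so counting each shared vertex once the boundary has gcd(13,14) + gcd(10,25) + gcd(56,36) + gcd(27,46) + gcd(45,38) + gcd(41,5) = 1+5+4+1+1+1 = 13.
Pick's theorem gives I = A − B/2 + 1 = 1644.5 − 13/2 + 1 = 1639.

1639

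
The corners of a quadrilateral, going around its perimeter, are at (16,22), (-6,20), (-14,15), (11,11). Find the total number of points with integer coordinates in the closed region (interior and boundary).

Using the shoelace formula, 2A = |[16·20 − (-6)·22] + [(-6)·15 − (-14)·20] + [(-14)·11 − 11·15] + [11·22 − 16·11]| = 389, so the area is 389/2.
The number of boundary lattice points is Σ gcd(|Δx|,|Δy|) = gcd(22,2) + gcd(8,5) + gcd(25,4) + gcd(5,11) = 2+1+1+1 = 5.
Pick's theorem gives I = A − B/2 + 1 = 389/2 − 5/2 + 1 = 193, so the closed region contains I + B = 193 + 5 = 198 lattice points.

198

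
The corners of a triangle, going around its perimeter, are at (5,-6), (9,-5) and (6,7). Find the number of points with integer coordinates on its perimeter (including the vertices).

5

The number of boundary lattice points is Σ gcd(|Δx|,|Δy|) = gcd(4,1) + gcd(3,12) + gcd(1,13) = 1+3+1 = 5.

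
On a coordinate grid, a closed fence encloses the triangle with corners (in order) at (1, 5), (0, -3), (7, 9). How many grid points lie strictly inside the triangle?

By the shoelace formula, twice the signed area is |(1·(-3) − 0·5) + (0·9 − 7·(-3)) + (7·5 − 1·9)| = 44, so the area is 22.
Along each edge there are gcd(|Δx|,|Δy|)+1 lattice points, so counting each shared vertex once the boundary has gcd(1,8) + gcd(7,12) + gcd(6,4) = 1+1+2 = 4.
By Pick's theorem A = I + B/2 − 1, so I = 22 − 4/2 + 1 = 21.

21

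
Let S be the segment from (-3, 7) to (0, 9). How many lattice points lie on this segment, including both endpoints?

2

The number of lattice points on a segment between lattice points is gcd(|Δx|,|Δy|) + 1 = gcd(3,2) + 1 = 1 + 1 = 2.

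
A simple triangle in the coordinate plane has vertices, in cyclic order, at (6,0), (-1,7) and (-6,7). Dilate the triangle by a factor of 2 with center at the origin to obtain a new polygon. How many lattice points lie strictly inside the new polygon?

The shoelace formula gives twice the area as |(6·7 − (-1)·0) + ((-1)·7 − (-6)·7) + ((-6)·0 − 6·7)| = 35, so the area is 35/2.
Along each edge there are gcd(|Δx|,|Δy|)+1 lattice points, so counting each shared vertex once the boundary has gcd(7,7) + gcd(5,0) + gcd(12,7) = 7+5+1 = 13.
Scaling by 2 multiplies the area by 2² = 4 (so the new area is 70) and multiplies the boundary lattice-point count by 2, giving 26.
By Pick's theorem, the interior count of the dilated polygon is 70 − 26/2 + 1 = 58.

58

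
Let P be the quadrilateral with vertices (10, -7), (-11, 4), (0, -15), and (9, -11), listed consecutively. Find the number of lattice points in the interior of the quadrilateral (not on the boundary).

The shoelace formula gives twice the area as |[10·4 − (-11)·(-7)] + [(-11)·(-15) − 0·4] + [0·(-11) − 9·(-15)] + [9·(-7) − 10·(-11)]| = 310, so the area is 155.
The number of boundary lattice points is Σ gcd(|Δx|,|Δy|) = gcd(21,11) + gcd(11,19) + gcd(9,4) + gcd(1,4) = 1+1+1+1 = 4.
By Pick's theorem A = I + B/2 − 1, so I = 155 − 4/2 + 1 = 154.

154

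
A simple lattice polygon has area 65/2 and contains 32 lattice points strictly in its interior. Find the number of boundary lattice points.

3

Pick's theorem gives A = I + B/2 − 1, so B = 2(A − I + 1) = 2(65/2 − 32 + 1) = 3.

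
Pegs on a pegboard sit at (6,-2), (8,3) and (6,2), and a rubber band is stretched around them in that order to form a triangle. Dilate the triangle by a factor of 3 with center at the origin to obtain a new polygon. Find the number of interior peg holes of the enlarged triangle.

28

The shoelace formula gives twice the area as |(6·3 − 8·(-2)) + (8·2 − 6·3) + (6·(-2) − 6·2)| = 8, so the area is 4.
Along each edge there are gcd(|Δx|,|Δy|)+1 lattice points, so counting each shared vertex once the boundary has gcd(2,5) + gcd(2,1) + gcd(0,4) = 1+1+4 = 6.
Scaling by 3 multiplies the area by 3² = 9 (so the new area is 36) and multiplies the boundary lattice-point count by 3, giving 18.
By Pick's theorem, the interior count of the dilated polygon is 36 − 18/2 + 1 = 28.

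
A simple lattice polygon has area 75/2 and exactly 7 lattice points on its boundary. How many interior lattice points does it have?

35

Pick's theorem A = I + B/2 − 1 rearranges to I = A − B/2 + 1 = 75/2 − 7/2 + 1 = 35.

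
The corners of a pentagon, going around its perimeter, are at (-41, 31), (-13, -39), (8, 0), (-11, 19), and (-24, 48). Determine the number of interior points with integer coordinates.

1783

By the shoelace formula, twice the signed area is |[(-41)·(-39) − (-13)·31] + [(-13)·0 − 8·(-39)] + [8·19 − (-11)·0] + [(-11)·48 − (-24)·19] + [(-24)·31 − (-41)·48]| = 3618, so the area is 1809.
Along each edge there are gcd(|Δx|,|Δy|)+1 lattice points, so counting each shared vertex once the boundary has gcd(28,70) + gcd(21,39) + gcd(19,19) + gcd(13,29) + gcd(17,17) = 14+3+19+1+17 = 54.
Pick's theorem gives I = A − B/2 + 1 = 1809 − 54/2 + 1 = 1783.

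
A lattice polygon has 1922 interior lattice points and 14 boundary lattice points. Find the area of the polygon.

Pick's theorem states A = I + B/2 − 1, so A = 1922 + 14/2 − 1 = 1928.

1928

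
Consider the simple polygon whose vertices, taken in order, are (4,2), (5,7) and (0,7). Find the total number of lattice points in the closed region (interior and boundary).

By the shoelace formula, twice the signed area is |(4·7 − 5·2) + (5·7 − 0·7) + (0·2 − 4·7)| = 25, so the area is 12.5.
Along each edge there are gcd(|Δx|,|Δy|)+1 lattice points, so counting each shared vertex once the boundary has gcd(1,5) + gcd(5,0) + gcd(4,5) = 1+5+1 = 7.
Pick's theorem gives I = A − B/2 + 1 = 12.5 − 7/2 + 1 = 10, so the closed region contains I + B = 10 + 7 = 17 lattice points.

17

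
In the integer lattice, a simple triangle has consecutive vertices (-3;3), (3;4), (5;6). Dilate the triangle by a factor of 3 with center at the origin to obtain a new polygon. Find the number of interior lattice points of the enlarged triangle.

Using the shoelace formula, 2A = |[(-3)·4 − 3·3] + [3·6 − 5·4] + [5·3 − (-3)·6]| = 10, so the area is 5.
The number of boundary lattice points is Σ gcd(|Δx|,|Δy|) = gcd(6,1) + gcd(2,2) + gcd(8,3) = 1+2+1 = 4.
Scaling by 3 multiplies the area by 3² = 9 (so the new area is 45) and multiplies the boundary lattice-point count by 3, giving 12.
By Pick's theorem, the interior count of the dilated polygon is 45 − 12/2 + 1 = 40.

40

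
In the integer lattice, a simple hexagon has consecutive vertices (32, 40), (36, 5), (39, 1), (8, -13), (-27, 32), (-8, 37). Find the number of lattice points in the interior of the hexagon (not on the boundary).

2144

The shoelace formula gives twice the area as |[32·5 − 36·40] + [36·1 − 39·5] + [39·(-13) − 8·1] + [8·32 − (-27)·(-13)] + [(-27)·37 − (-8)·32] + [(-8)·40 − 32·37]| = 4296, so the area is 2148.
Along each edge there are gcd(|Δx|,|Δy|)+1 lattice points, so counting each shared vertex once the boundary has gcd(4,35) + gcd(3,4) + gcd(31,14) + gcd(35,45) + gcd(19,5) + gcd(40,3) = 1+1+1+5+1+1 = 10.
By Pick's theorem A = I + B/2 − 1, so I = 2148 − 10/2 + 1 = 2144.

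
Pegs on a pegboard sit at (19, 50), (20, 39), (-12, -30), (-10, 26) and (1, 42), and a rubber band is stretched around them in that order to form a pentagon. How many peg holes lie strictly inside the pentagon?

Using the shoelace formula, 2A = |[19·39 − 20·50] + [20·(-30) − (-12)·39] + [(-12)·26 − (-10)·(-30)] + [(-10)·42 − 1·26] + [1·50 − 19·42]| = 2197, so the area is 1098.5.
Summing gcd(|Δx|,|Δy|) over the edges gives the boundary count: gcd(1,11) + gcd(32,69) + gcd(2,56) + gcd(11,16) + gcd(18,8) = 1+1+2+1+2 = 7.
Pick's theorem gives I = A − B/2 + 1 = 1098.5 − 7/2 + 1 = 1096.

1096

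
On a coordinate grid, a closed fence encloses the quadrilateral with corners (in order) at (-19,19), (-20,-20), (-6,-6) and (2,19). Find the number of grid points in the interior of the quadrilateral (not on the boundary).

By the shoelace formula, twice the signed area is |[(-19)·(-20) − (-20)·19] + [(-20)·(-6) − (-6)·(-20)] + [(-6)·19 − 2·(-6)] + [2·19 − (-19)·19]| = 1057, so the area is 1057/2.
Summing gcd(|Δx|,|Δy|) over the edges gives the boundary count: gcd(1,39) + gcd(14,14) + gcd(8,25) + gcd(21,0) = 1+14+1+21 = 37.
By Pick's theorem A = I + B/2 − 1, so I = 1057/2 − 37/2 + 1 = 511.

511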